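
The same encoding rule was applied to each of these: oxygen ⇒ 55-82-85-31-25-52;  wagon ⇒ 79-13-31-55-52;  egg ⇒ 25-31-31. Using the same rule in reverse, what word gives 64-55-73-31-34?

Each letter becomes 3×(its alphabet position, a=1..z=26) + 10.
Reversing it on 64-55-73-31-34: 64→(64−10)÷3=18=r, 55→(55−10)÷3=15=o, 73→(73−10)÷3=21=u, 31→(31−10)÷3=7=g, 34→(34−10)÷3=8=h.

rough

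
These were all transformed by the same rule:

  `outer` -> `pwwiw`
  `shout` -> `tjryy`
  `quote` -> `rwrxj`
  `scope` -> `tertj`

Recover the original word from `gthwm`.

In outer: o→p is +1, u→w is +2, t→w is +3, e→i is +4 — the shift increases by 1 each position. The shift increases by 1 at each position, starting from +1: 1, 2, 3, ….
Undoing it on gthwm: g−1=f, t−2=r, h−3=e, w−4=s, m−5=h.

fresh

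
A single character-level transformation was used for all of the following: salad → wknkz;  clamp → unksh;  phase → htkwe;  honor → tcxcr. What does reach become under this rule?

rekut

s(18)→w(22) and a(0)→k(10) fit y≡5x+10 (mod 26); the inverse of 5 mod 26 is 21. Treating letters as 0–25, the rule is x ↦ 5x + 10 (mod 26).
Applying it to reach: r(17)→5·17+10≡17=r; e(4)→5·4+10≡4=e; a(0)→5·0+10≡10=k; c(2)→5·2+10≡20=u; h(7)→5·7+10≡19=t (all mod 26).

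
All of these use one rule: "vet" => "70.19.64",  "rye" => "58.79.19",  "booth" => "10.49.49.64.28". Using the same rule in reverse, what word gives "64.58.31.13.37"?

v(#22)→70 and e(#5)→19: differences scale by 3, so n = 3·pos + 4. The formula is n = 3×(alphabet index, a=1) + 4.
Decoding 64.58.31.13.37: 64→(64−4)÷3=20=t, 58→(58−4)÷3=18=r, 31→(31−4)÷3=9=i, 13→(13−4)÷3=3=c, 37→(37−4)÷3=11=k.

trick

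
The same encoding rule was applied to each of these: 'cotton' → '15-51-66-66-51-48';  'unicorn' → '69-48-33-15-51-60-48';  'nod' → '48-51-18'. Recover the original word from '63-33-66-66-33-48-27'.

c(#3)→15 and o(#15)→51: differences scale by 3, so n = 3·pos + 6. The formula is n = 3×(alphabet index, a=1) + 6.
Reversing it on 63-33-66-66-33-48-27: 63→(63−6)÷3=19=s, 33→(33−6)÷3=9=i, 66→(66−6)÷3=20=t, 66→(66−6)÷3=20=t, 33→(33−6)÷3=9=i, 48→(48−6)÷3=14=n, 27→(27−6)÷3=7=g.

sitting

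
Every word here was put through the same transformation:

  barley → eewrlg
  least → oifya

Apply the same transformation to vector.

yihzvz

In barley: b→e is +3, a→e is +4, r→w is +5, l→r is +6 — the shift increases by 1 each position. The shift increases by 1 at each position, starting from +3: 3, 4, 5, ….
For vector: v+3=y, e+4=i, c+5=h, t+6=z, o+7=v, r+8=z.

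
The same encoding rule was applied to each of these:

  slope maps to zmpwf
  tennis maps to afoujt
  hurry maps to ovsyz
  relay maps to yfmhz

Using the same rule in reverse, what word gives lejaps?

editor

Shifts by position in slope: pos 0: s→z (+7), pos 1: l→m (+1), pos 2: o→p (+1), pos 3: p→w (+7), pos 4: e→f (+1) — repeating every 3. It's a Vigenère-style cipher with numeric key [7,1,1]: position i shifts by key[i mod 3].
Undoing it on lejaps: l−7=e, e−1=d, j−1=i, a−7=t, p−1=o, s−1=r.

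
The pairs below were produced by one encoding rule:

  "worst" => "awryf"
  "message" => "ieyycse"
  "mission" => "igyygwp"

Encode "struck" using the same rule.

w(22)→a(0) and o(14)→w(22) fit y≡7x+2 (mod 26); the inverse of 7 mod 26 is 15. Treating letters as 0–25, the rule is x ↦ 7x + 2 (mod 26).
For struck: s(18)→7·18+2≡24=y; t(19)→7·19+2≡5=f; r(17)→7·17+2≡17=r; u(20)→7·20+2≡12=m; c(2)→7·2+2≡16=q; k(10)→7·10+2≡20=u (all mod 26).

yfrmqu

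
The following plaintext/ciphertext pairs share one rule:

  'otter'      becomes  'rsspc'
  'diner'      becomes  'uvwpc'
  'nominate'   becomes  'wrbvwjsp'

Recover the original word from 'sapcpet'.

o(14)→r(17) and t(19)→s(18) fit y≡21x+9 (mod 26); the inverse of 21 mod 26 is 5. Treating letters as 0–25, the rule is x ↦ 21x + 9 (mod 26).
Reversing it on sapcpet: s(18)→5·(18−9)≡19=t; a(0)→5·(0−9)≡7=h; p(15)→5·(15−9)≡4=e; c(2)→5·(2−9)≡17=r; p(15)→5·(15−9)≡4=e; e(4)→5·(4−9)≡1=b; t(19)→5·(19−9)≡24=y (all mod 26).

thereby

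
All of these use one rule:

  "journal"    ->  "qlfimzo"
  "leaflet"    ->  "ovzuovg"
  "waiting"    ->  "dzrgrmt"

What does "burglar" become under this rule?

yfitozi

Each pair mirrors across the alphabet (j↔q, o↔l, u↔f): positions sum to 25. This is the alphabet-reversal cipher (Atbash): a becomes z, b becomes y, etc.
For burglar: b↔y, u↔f, r↔i, g↔t, l↔o, a↔z, r↔i.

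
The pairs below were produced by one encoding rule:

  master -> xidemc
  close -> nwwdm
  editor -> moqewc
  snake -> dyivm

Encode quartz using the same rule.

The shift depends on letter class: consonant m→x is +11, but vowel a→i is +8. The rule splits by letter class: vowels +8, consonants +11.
For quartz: q(cons)+11=b, u(vowel)+8=c, a(vowel)+8=i, r(cons)+11=c, t(cons)+11=e, z(cons)+11=k.

bcicek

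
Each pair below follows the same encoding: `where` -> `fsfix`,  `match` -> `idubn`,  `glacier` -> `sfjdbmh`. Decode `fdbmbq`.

palace

Read the word backwards and shift each letter +1.
Decoding fdbmbq: shift back: f−1=e, d−1=c, b−1=a, m−1=l, b−1=a, q−1=p → ecalap; then reverse → palace.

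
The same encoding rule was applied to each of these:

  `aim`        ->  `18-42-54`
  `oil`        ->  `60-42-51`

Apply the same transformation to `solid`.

72-60-51-42-27

With a=1..z=26, the number is 3·pos + 15.
Applying it to solid: s=19→72, o=15→60, l=12→51, i=9→42, d=4→27.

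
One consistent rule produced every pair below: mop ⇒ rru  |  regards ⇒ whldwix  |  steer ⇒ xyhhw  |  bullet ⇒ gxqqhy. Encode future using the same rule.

kxyxwh

The shift depends on letter class: consonant m→r is +5, but vowel o→r is +3. The rule splits by letter class: vowels +3, consonants +5.
For future: f(cons)+5=k, u(vowel)+3=x, t(cons)+5=y, u(vowel)+3=x, r(cons)+5=w, e(vowel)+3=h.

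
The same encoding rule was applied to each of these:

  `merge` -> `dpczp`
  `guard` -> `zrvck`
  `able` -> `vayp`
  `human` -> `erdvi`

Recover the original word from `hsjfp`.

m(12)→d(3) and e(4)→p(15) fit y≡5x+21 (mod 26); the inverse of 5 mod 26 is 21. Each letter's alphabet position (a=0..z=25) is mapped through 5·x+21 mod 26 — an affine cipher.
Reversing it on hsjfp: h(7)→21·(7−21)≡18=s; s(18)→21·(18−21)≡15=p; j(9)→21·(9−21)≡8=i; f(5)→21·(5−21)≡2=c; p(15)→21·(15−21)≡4=e (all mod 26).

spice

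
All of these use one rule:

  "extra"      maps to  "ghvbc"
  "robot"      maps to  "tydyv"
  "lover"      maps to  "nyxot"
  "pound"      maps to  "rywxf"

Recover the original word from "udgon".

steel

Shifts by position in extra: pos 0: e→g (+2), pos 1: x→h (+10), pos 2: t→v (+2), pos 3: r→b (+10) — repeating every 2. A repeating key of period 2 is used — shifts +2, +10 over and over.
Decoding udgon: u−2=s, d−10=t, g−2=e, o−10=e, n−2=l.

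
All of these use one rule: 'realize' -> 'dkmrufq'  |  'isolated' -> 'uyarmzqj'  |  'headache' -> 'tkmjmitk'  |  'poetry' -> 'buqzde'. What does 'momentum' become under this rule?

yuykzzgs

It's a Vigenère-style cipher with numeric key [12,6]: position i shifts by key[i mod 2].
On momentum: m+12=y, o+6=u, m+12=y, e+6=k, n+12=z, t+6=z, u+12=g, m+6=s.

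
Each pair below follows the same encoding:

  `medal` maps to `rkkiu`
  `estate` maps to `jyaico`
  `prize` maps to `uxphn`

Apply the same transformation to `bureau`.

gaymje

In medal: m→r is +5, e→k is +6, d→k is +7, a→i is +8 — the shift increases by 1 each position. Letter i (0-indexed) is shifted by i+5, so successive shifts are 5, 6, 7, ….
On bureau: b+5=g, u+6=a, r+7=y, e+8=m, a+9=j, u+10=e.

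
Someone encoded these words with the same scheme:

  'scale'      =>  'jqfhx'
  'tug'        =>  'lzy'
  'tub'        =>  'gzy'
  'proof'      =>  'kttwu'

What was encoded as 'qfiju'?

pedal

The word is reversed, then every letter is shifted forward by 5.
Decoding qfiju: shift back: q−5=l, f−5=a, i−5=d, j−5=e, u−5=p → ladep; then reverse → pedal.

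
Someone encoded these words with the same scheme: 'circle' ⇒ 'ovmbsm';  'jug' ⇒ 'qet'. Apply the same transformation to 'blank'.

The output letters match the input read backwards, each shifted +10: circle reversed is elcric. Two steps: reverse the string, then apply a Caesar shift of +10.
For blank: reverse → knalb; then shift: k+10=u, n+10=x, a+10=k, l+10=v, b+10=l.

uxkvl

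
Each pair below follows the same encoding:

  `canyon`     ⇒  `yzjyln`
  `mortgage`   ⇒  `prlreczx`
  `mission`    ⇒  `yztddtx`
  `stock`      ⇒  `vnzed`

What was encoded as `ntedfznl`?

acoustic

Two steps: reverse the string, then apply a Caesar shift of +11.
Decoding ntedfznl: shift back: n−11=c, t−11=i, e−11=t, d−11=s, f−11=u, z−11=o, n−11=c, l−11=a → citsuoca; then reverse → acoustic.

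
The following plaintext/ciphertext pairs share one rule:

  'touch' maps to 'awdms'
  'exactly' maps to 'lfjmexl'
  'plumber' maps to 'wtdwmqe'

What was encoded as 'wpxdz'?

The shift increases by 1 at each position, starting from +7: 7, 8, 9, ….
Undoing it on wpxdz: w−7=p, p−8=h, x−9=o, d−10=t, z−11=o.

photo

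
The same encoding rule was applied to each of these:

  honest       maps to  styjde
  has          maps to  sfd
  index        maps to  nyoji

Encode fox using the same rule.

The rule splits by letter class: vowels +5, consonants +11.
Applying it to fox: f(cons)+11=q, o(vowel)+5=t, x(cons)+11=i.

qti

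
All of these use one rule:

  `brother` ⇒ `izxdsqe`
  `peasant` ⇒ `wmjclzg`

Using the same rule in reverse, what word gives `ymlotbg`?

In brother: b→i is +7, r→z is +8, o→x is +9, t→d is +10 — the shift increases by 1 each position. The shift increases by 1 at each position, starting from +7: 7, 8, 9, ….
Undoing it on ymlotbg: y−7=r, m−8=e, l−9=c, o−10=e, t−11=i, b−12=p, g−13=t.

receipt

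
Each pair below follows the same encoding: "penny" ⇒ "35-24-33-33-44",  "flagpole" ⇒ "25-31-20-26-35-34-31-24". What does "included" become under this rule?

p is letter #16 and maps to 35: an offset of 19. The number is (letter's place in the alphabet, a=1) + 19.
On included: i=9→28, n=14→33, c=3→22, l=12→31, u=21→40, d=4→23, e=5→24, d=4→23.

28-33-22-31-40-23-24-23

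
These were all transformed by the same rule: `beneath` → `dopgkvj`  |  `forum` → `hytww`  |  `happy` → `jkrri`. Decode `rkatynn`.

payroll

A repeating key of period 3 is used — shifts +2, +10, +2 over and over.
Undoing it on rkatynn: r−2=p, k−10=a, a−2=y, t−2=r, y−10=o, n−2=l, n−2=l.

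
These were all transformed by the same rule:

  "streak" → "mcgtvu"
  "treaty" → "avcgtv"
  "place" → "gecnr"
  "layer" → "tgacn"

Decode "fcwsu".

The output letters match the input read backwards, each shifted +2: streak reversed is kaerts. Read the word backwards and shift each letter +2.
Undoing it on fcwsu: shift back: f−2=d, c−2=a, w−2=u, s−2=q, u−2=s → dauqs; then reverse → squad.

squad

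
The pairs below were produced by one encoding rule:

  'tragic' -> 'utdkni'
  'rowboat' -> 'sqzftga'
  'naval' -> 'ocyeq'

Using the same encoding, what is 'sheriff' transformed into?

Each letter shifts forward by (position + 1), i.e. 1, 2, 3, … — the shift grows by one for each successive letter.
Applying it to sheriff: s+1=t, h+2=j, e+3=h, r+4=v, i+5=n, f+6=l, f+7=m.

tjhvnlm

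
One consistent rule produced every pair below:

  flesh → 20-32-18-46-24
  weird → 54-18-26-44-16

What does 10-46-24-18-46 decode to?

f(#6)→20 and l(#12)→32: differences scale by 2, so n = 2·pos + 8. With a=1..z=26, the number is 2·pos + 8.
Reversing it on 10-46-24-18-46: 10→(10−8)÷2=1=a, 46→(46−8)÷2=19=s, 24→(24−8)÷2=8=h, 18→(18−8)÷2=5=e, 46→(46−8)÷2=19=s.

ashes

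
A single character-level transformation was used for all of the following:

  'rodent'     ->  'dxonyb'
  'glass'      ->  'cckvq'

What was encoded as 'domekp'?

faucet

Read the word backwards and shift each letter +10.
Undoing it on domekp: shift back: d−10=t, o−10=e, m−10=c, e−10=u, k−10=a, p−10=f → tecuaf; then reverse → faucet.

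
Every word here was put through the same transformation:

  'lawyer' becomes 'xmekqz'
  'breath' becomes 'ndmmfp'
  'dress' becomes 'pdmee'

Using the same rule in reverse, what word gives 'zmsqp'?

Shifts by position in lawyer: pos 0: l→x (+12), pos 1: a→m (+12), pos 2: w→e (+8), pos 3: y→k (+12), pos 4: e→q (+12), pos 5: r→z (+8) — repeating every 3. The shifts repeat in a cycle of length 3: positions 0,1,… shift by +12, +12, +8, then the pattern repeats.
Decoding zmsqp: z−12=n, m−12=a, s−8=k, q−12=e, p−12=d.

naked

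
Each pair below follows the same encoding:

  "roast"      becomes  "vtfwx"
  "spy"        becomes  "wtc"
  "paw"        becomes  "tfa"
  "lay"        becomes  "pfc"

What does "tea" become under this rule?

The shift depends on letter class: consonant r→v is +4, but vowel o→t is +5. The rule splits by letter class: vowels +5, consonants +4.
For tea: t(cons)+4=x, e(vowel)+5=j, a(vowel)+5=f.

xjf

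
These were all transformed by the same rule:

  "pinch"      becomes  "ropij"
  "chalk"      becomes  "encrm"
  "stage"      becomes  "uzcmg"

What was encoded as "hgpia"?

fancy

Shifts by position in pinch: pos 0: p→r (+2), pos 1: i→o (+6), pos 2: n→p (+2), pos 3: c→i (+6) — repeating every 2. The shifts repeat in a cycle of length 2: positions 0,1,… shift by +2, +6, then the pattern repeats.
Undoing it on hgpia: h−2=f, g−6=a, p−2=n, i−6=c, a−2=y.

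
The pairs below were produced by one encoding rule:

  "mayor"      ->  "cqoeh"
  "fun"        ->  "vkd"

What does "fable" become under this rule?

Compare letters: m→c is +16, a→q is +16, y→o is +16 — a constant shift. Each letter is shifted forward by 16 in the alphabet (a Caesar shift of +16).
For fable: f+16=v, a+16=q, b+16=r, l+16=b, e+16=u.

vqrbu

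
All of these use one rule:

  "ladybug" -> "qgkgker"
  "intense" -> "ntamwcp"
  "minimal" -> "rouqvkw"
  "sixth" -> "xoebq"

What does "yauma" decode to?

tuner

Letter i (0-indexed) is shifted by i+5, so successive shifts are 5, 6, 7, ….
Undoing it on yauma: y−5=t, a−6=u, u−7=n, m−8=e, a−9=r.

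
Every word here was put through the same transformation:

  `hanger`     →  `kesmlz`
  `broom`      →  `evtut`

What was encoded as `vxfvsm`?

staple

In hanger: h→k is +3, a→e is +4, n→s is +5, g→m is +6 — the shift increases by 1 each position. The shift increases by 1 at each position, starting from +3: 3, 4, 5, ….
Reversing it on vxfvsm: v−3=s, x−4=t, f−5=a, v−6=p, s−7=l, m−8=e.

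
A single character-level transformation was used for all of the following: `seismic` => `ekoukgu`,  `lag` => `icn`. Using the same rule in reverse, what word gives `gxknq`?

olive

The output letters match the input read backwards, each shifted +2: seismic reversed is cimsies. Read the word backwards and shift each letter +2.
Reversing it on gxknq: shift back: g−2=e, x−2=v, k−2=i, n−2=l, q−2=o → evilo; then reverse → olive.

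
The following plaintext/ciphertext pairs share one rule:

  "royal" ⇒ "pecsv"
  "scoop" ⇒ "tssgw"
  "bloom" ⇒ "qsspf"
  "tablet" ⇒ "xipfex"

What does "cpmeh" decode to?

The output letters match the input read backwards, each shifted +4: royal reversed is layor. Read the word backwards and shift each letter +4.
Undoing it on cpmeh: shift back: c−4=y, p−4=l, m−4=i, e−4=a, h−4=d → yliad; then reverse → daily.

daily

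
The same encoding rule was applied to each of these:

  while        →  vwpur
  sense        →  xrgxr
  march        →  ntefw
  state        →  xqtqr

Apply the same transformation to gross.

dezxx

w(22)→v(21) and h(7)→w(22) fit y≡19x+19 (mod 26); the inverse of 19 mod 26 is 11. This is an affine cipher: with a=0,…,z=25, each position x becomes (19x+19) mod 26.
On gross: g(6)→19·6+19≡3=d; r(17)→19·17+19≡4=e; o(14)→19·14+19≡25=z; s(18)→19·18+19≡23=x; s(18)→19·18+19≡23=x (all mod 26).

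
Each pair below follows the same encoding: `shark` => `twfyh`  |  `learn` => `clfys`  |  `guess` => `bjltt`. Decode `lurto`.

s(18)→t(19) and h(7)→w(22) fit y≡21x+5 (mod 26); the inverse of 21 mod 26 is 5. This is an affine cipher: with a=0,…,z=25, each position x becomes (21x+5) mod 26.
Decoding lurto: l(11)→5·(11−5)≡4=e; u(20)→5·(20−5)≡23=x; r(17)→5·(17−5)≡8=i; t(19)→5·(19−5)≡18=s; o(14)→5·(14−5)≡19=t (all mod 26).

exist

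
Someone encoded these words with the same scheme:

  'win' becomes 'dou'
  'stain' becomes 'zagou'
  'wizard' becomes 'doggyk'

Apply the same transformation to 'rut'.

yaa

The shift depends on letter class: consonant w→d is +7, but vowel i→o is +6. Two shifts are in play — +6 for a/e/i/o/u, +7 for every other letter.
Applying it to rut: r(cons)+7=y, u(vowel)+6=a, t(cons)+7=a.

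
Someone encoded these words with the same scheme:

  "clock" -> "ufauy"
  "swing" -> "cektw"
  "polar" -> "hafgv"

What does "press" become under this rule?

hvicc

c(2)→u(20) and l(11)→f(5) fit y≡7x+6 (mod 26); the inverse of 7 mod 26 is 15. Treating letters as 0–25, the rule is x ↦ 7x + 6 (mod 26).
On press: p(15)→7·15+6≡7=h; r(17)→7·17+6≡21=v; e(4)→7·4+6≡8=i; s(18)→7·18+6≡2=c; s(18)→7·18+6≡2=c (all mod 26).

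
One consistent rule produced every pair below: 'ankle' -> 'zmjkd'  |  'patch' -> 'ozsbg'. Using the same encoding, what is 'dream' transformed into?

Compare letters: a→z is +25, n→m is +25, k→j is +25 — a constant shift. This is a Caesar cipher with shift 25.
For dream: d+25=c, r+25=q, e+25=d, a+25=z, m+25=l.

cqdzl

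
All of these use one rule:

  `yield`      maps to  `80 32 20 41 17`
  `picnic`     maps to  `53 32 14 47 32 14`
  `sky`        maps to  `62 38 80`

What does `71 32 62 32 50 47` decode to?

Each letter becomes 3×(its alphabet position, a=1..z=26) + 5.
Undoing it on 71 32 62 32 50 47: 71→(71−5)÷3=22=v, 32→(32−5)÷3=9=i, 62→(62−5)÷3=19=s, 32→(32−5)÷3=9=i, 50→(50−5)÷3=15=o, 47→(47−5)÷3=14=n.

vision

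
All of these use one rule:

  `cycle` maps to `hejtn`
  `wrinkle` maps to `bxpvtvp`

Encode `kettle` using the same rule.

Letter i (0-indexed) is shifted by i+5, so successive shifts are 5, 6, 7, ….
On kettle: k+5=p, e+6=k, t+7=a, t+8=b, l+9=u, e+10=o.

pkabuo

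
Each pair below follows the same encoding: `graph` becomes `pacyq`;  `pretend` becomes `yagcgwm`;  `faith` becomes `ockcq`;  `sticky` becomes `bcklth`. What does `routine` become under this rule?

The shift depends on letter class: consonant g→p is +9, but vowel a→c is +2. The rule splits by letter class: vowels +2, consonants +9.
On routine: r(cons)+9=a, o(vowel)+2=q, u(vowel)+2=w, t(cons)+9=c, i(vowel)+2=k, n(cons)+9=w, e(vowel)+2=g.

aqwckwg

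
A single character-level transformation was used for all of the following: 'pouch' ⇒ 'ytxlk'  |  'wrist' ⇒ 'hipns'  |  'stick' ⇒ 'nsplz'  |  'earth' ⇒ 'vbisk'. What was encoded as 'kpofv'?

Treating letters as 0–25, the rule is x ↦ 5x + 1 (mod 26).
Reversing it on kpofv: k(10)→21·(10−1)≡7=h; p(15)→21·(15−1)≡8=i; o(14)→21·(14−1)≡13=n; f(5)→21·(5−1)≡6=g; v(21)→21·(21−1)≡4=e (all mod 26).

hinge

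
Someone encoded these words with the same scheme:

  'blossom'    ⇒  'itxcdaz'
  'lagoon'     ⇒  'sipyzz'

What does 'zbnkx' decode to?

The shift increases by 1 at each position, starting from +7: 7, 8, 9, ….
Undoing it on zbnkx: z−7=s, b−8=t, n−9=e, k−10=a, x−11=m.

steam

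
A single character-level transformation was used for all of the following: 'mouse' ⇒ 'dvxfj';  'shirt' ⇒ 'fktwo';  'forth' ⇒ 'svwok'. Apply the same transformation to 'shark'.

fkzwl

Treating letters as 0–25, the rule is x ↦ 9x + 25 (mod 26).
Applying it to shark: s(18)→9·18+25≡5=f; h(7)→9·7+25≡10=k; a(0)→9·0+25≡25=z; r(17)→9·17+25≡22=w; k(10)→9·10+25≡11=l (all mod 26).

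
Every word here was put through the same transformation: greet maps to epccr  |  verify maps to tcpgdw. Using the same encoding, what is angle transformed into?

This is a Caesar cipher with shift 24.
On angle: a+24=y, n+24=l, g+24=e, l+24=j, e+24=c.

ylejc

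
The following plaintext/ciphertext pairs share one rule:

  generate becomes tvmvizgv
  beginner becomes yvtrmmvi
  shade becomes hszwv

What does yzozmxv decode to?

Each pair mirrors across the alphabet (g↔t, e↔v, n↔m): positions sum to 25. Letters are reflected about the middle of the alphabet (position → 25−position): Atbash.
Undoing it on yzozmxv: y↔b, z↔a, o↔l, z↔a, m↔n, x↔c, v↔e.

balance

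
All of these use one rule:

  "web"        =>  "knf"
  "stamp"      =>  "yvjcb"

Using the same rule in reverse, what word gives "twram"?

The output letters match the input read backwards, each shifted +9: web reversed is bew. The word is reversed, then every letter is shifted forward by 9.
Decoding twram: shift back: t−9=k, w−9=n, r−9=i, a−9=r, m−9=d → knird; then reverse → drink.

drink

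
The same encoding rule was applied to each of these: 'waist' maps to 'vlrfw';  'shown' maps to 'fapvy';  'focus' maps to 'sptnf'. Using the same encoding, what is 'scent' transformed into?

ftbyw

w(22)→v(21) and a(0)→l(11) fit y≡17x+11 (mod 26); the inverse of 17 mod 26 is 23. This is an affine cipher: with a=0,…,z=25, each position x becomes (17x+11) mod 26.
On scent: s(18)→17·18+11≡5=f; c(2)→17·2+11≡19=t; e(4)→17·4+11≡1=b; n(13)→17·13+11≡24=y; t(19)→17·19+11≡22=w (all mod 26).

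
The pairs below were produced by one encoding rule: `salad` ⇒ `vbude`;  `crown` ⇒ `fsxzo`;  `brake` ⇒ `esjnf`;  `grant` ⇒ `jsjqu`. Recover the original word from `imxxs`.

Shifts by position in salad: pos 0: s→v (+3), pos 1: a→b (+1), pos 2: l→u (+9), pos 3: a→d (+3), pos 4: d→e (+1) — repeating every 3. The shifts repeat in a cycle of length 3: positions 0,1,… shift by +3, +1, +9, then the pattern repeats.
Undoing it on imxxs: i−3=f, m−1=l, x−9=o, x−3=u, s−1=r.

flour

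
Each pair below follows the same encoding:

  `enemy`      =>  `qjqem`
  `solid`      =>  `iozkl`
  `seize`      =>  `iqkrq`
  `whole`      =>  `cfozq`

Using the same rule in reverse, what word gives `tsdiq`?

purse

e(4)→q(16) and n(13)→j(9) fit y≡5x+22 (mod 26); the inverse of 5 mod 26 is 21. Each letter's alphabet position (a=0..z=25) is mapped through 5·x+22 mod 26 — an affine cipher.
Undoing it on tsdiq: t(19)→21·(19−22)≡15=p; s(18)→21·(18−22)≡20=u; d(3)→21·(3−22)≡17=r; i(8)→21·(8−22)≡18=s; q(16)→21·(16−22)≡4=e (all mod 26).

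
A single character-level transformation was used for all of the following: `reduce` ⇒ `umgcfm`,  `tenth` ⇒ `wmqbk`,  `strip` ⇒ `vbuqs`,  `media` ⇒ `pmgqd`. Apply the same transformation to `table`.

wieth

It's a Vigenère-style cipher with numeric key [3,8]: position i shifts by key[i mod 2].
For table: t+3=w, a+8=i, b+3=e, l+8=t, e+3=h.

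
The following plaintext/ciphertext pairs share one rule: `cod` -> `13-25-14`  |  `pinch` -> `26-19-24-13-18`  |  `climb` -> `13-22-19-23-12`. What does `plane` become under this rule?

26-22-11-24-15

c is letter #3 and maps to 13: an offset of 10. Each letter is replaced by its alphabet position (a=1..z=26) + 10.
For plane: p=16→26, l=12→22, a=1→11, n=14→24, e=5→15.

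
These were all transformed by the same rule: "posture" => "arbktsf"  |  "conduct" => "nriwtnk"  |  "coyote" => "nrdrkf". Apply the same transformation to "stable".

bkveqf

p(15)→a(0) and o(14)→r(17) fit y≡9x+21 (mod 26); the inverse of 9 mod 26 is 3. Each letter's alphabet position (a=0..z=25) is mapped through 9·x+21 mod 26 — an affine cipher.
For stable: s(18)→9·18+21≡1=b; t(19)→9·19+21≡10=k; a(0)→9·0+21≡21=v; b(1)→9·1+21≡4=e; l(11)→9·11+21≡16=q; e(4)→9·4+21≡5=f (all mod 26).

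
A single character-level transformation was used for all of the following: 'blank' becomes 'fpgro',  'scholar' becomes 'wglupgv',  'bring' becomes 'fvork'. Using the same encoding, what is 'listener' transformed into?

The shift depends on letter class: consonant b→f is +4, but vowel a→g is +6. The rule splits by letter class: vowels +6, consonants +4.
On listener: l(cons)+4=p, i(vowel)+6=o, s(cons)+4=w, t(cons)+4=x, e(vowel)+6=k, n(cons)+4=r, e(vowel)+6=k, r(cons)+4=v.

powxkrkv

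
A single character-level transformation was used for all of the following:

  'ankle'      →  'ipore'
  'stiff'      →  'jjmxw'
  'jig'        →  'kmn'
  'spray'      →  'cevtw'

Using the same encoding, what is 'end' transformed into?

Read the word backwards and shift each letter +4.
Applying it to end: reverse → dne; then shift: d+4=h, n+4=r, e+4=i.

hri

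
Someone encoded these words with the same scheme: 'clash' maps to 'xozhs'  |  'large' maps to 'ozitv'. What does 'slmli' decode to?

Each pair mirrors across the alphabet (c↔x, l↔o, a↔z): positions sum to 25. Letters are reflected about the middle of the alphabet (position → 25−position): Atbash.
Reversing it on slmli: s↔h, l↔o, m↔n, l↔o, i↔r.

honor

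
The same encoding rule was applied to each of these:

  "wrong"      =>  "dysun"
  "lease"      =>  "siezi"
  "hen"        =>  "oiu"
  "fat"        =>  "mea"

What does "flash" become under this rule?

msezo

The rule splits by letter class: vowels +4, consonants +7.
For flash: f(cons)+7=m, l(cons)+7=s, a(vowel)+4=e, s(cons)+7=z, h(cons)+7=o.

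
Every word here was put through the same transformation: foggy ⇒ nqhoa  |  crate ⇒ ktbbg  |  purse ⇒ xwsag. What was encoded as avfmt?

Shifts by position in foggy: pos 0: f→n (+8), pos 1: o→q (+2), pos 2: g→h (+1), pos 3: g→o (+8), pos 4: y→a (+2) — repeating every 3. It's a Vigenère-style cipher with numeric key [8,2,1]: position i shifts by key[i mod 3].
Reversing it on avfmt: a−8=s, v−2=t, f−1=e, m−8=e, t−2=r.

steer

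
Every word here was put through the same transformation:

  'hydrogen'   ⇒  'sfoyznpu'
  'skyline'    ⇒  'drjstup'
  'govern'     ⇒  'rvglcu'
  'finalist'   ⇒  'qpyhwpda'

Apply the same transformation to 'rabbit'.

Shifts by position in hydrogen: pos 0: h→s (+11), pos 1: y→f (+7), pos 2: d→o (+11), pos 3: r→y (+7) — repeating every 2. The shifts repeat in a cycle of length 2: positions 0,1,… shift by +11, +7, then the pattern repeats.
On rabbit: r+11=c, a+7=h, b+11=m, b+7=i, i+11=t, t+7=a.

chmita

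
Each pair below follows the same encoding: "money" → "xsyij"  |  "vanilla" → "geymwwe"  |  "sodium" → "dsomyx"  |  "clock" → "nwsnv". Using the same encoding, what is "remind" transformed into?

cixmyo

The shift depends on letter class: consonant m→x is +11, but vowel o→s is +4. Two shifts are in play — +4 for a/e/i/o/u, +11 for every other letter.
Applying it to remind: r(cons)+11=c, e(vowel)+4=i, m(cons)+11=x, i(vowel)+4=m, n(cons)+11=y, d(cons)+11=o.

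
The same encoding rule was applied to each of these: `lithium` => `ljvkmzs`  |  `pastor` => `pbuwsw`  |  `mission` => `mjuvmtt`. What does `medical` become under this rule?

mfflgfr

In lithium: l→l is +0, i→j is +1, t→v is +2, h→k is +3 — the shift increases by 1 each position. Each letter shifts forward by its position index (0, 1, 2, …) — the shift grows by one for each successive letter.
For medical: m+0=m, e+1=f, d+2=f, i+3=l, c+4=g, a+5=f, l+6=r.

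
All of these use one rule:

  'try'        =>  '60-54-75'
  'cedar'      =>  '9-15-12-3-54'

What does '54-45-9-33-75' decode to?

rocky

t(#20)→60 and r(#18)→54: differences scale by 3, so n = 3·pos + 0. Each letter becomes 3×(its alphabet position, a=1..z=26).
Undoing it on 54-45-9-33-75: 54→(54−0)÷3=18=r, 45→(45−0)÷3=15=o, 9→(9−0)÷3=3=c, 33→(33−0)÷3=11=k, 75→(75−0)÷3=25=y.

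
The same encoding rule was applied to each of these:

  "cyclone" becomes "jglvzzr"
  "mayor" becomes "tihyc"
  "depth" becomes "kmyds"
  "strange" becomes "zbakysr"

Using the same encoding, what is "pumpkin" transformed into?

In cyclone: c→j is +7, y→g is +8, c→l is +9, l→v is +10 — the shift increases by 1 each position. Letter i (0-indexed) is shifted by i+7, so successive shifts are 7, 8, 9, ….
On pumpkin: p+7=w, u+8=c, m+9=v, p+10=z, k+11=v, i+12=u, n+13=a.

wcvzvua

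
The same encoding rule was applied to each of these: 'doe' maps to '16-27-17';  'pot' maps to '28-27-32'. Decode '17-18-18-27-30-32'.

d is letter #4 and maps to 16: an offset of 12. The number is (letter's place in the alphabet, a=1) + 12.
Reversing it on 17-18-18-27-30-32: 17→(17−12)÷1=5=e, 18→(18−12)÷1=6=f, 18→(18−12)÷1=6=f, 27→(27−12)÷1=15=o, 30→(30−12)÷1=18=r, 32→(32−12)÷1=20=t.

effort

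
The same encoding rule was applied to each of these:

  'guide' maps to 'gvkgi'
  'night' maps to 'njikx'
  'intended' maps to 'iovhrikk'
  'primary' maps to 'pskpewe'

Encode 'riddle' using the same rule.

In guide: g→g is +0, u→v is +1, i→k is +2, d→g is +3 — the shift increases by 1 each position. The shift increases by 1 at each position, starting from +0: 0, 1, 2, ….
On riddle: r+0=r, i+1=j, d+2=f, d+3=g, l+4=p, e+5=j.

rjfgpj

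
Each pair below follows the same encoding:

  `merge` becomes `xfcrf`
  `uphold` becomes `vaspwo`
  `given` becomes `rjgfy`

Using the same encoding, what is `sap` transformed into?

The shift depends on letter class: consonant m→x is +11, but vowel e→f is +1. The rule splits by letter class: vowels +1, consonants +11.
On sap: s(cons)+11=d, a(vowel)+1=b, p(cons)+11=a.

dba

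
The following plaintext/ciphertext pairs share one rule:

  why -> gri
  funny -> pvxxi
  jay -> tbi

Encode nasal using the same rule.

The shift depends on letter class: consonant w→g is +10, but vowel u→v is +1. The rule splits by letter class: vowels +1, consonants +10.
On nasal: n(cons)+10=x, a(vowel)+1=b, s(cons)+10=c, a(vowel)+1=b, l(cons)+10=v.

xbcbv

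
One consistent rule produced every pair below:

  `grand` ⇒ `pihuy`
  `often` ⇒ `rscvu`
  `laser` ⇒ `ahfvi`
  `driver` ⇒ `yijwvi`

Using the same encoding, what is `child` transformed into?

This is an affine cipher: with a=0,…,z=25, each position x becomes (23x+7) mod 26.
On child: c(2)→23·2+7≡1=b; h(7)→23·7+7≡12=m; i(8)→23·8+7≡9=j; l(11)→23·11+7≡0=a; d(3)→23·3+7≡24=y (all mod 26).

bmjay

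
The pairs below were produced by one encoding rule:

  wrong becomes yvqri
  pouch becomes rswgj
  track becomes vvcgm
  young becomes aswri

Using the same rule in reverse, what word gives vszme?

Shifts by position in wrong: pos 0: w→y (+2), pos 1: r→v (+4), pos 2: o→q (+2), pos 3: n→r (+4) — repeating every 2. A repeating key of period 2 is used — shifts +2, +4 over and over.
Undoing it on vszme: v−2=t, s−4=o, z−2=x, m−4=i, e−2=c.

toxic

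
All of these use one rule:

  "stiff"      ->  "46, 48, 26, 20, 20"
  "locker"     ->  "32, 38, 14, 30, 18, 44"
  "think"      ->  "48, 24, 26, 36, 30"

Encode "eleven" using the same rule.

s(#19)→46 and t(#20)→48: differences scale by 2, so n = 2·pos + 8. Each letter becomes 2×(its alphabet position, a=1..z=26) + 8.
Applying it to eleven: e=5→18, l=12→32, e=5→18, v=22→52, e=5→18, n=14→36.

18, 32, 18, 52, 18, 36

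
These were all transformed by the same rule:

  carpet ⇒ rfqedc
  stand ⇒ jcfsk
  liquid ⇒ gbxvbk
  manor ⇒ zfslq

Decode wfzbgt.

c(2)→r(17) and a(0)→f(5) fit y≡19x+5 (mod 26); the inverse of 19 mod 26 is 11. Each letter's alphabet position (a=0..z=25) is mapped through 19·x+5 mod 26 — an affine cipher.
Reversing it on wfzbgt: w(22)→11·(22−5)≡5=f; f(5)→11·(5−5)≡0=a; z(25)→11·(25−5)≡12=m; b(1)→11·(1−5)≡8=i; g(6)→11·(6−5)≡11=l; t(19)→11·(19−5)≡24=y (all mod 26).

family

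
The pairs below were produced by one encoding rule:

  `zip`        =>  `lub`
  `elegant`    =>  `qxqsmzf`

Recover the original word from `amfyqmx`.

oatmeal

Compare letters: z→l is +12, i→u is +12, p→b is +12 — a constant shift. It's a constant shift of +12 (ROT12).
Reversing it on amfyqmx: a−12=o, m−12=a, f−12=t, y−12=m, q−12=e, m−12=a, x−12=l.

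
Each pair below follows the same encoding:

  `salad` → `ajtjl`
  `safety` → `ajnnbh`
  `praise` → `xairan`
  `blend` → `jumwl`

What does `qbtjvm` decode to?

island

Shifts by position in salad: pos 0: s→a (+8), pos 1: a→j (+9), pos 2: l→t (+8), pos 3: a→j (+9) — repeating every 2. A repeating key of period 2 is used — shifts +8, +9 over and over.
Decoding qbtjvm: q−8=i, b−9=s, t−8=l, j−9=a, v−8=n, m−9=d.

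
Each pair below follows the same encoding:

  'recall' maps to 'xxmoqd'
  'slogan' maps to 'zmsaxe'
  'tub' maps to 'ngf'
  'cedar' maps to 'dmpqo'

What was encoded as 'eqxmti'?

whales

The output letters match the input read backwards, each shifted +12: recall reversed is llacer. The word is reversed, then every letter is shifted forward by 12.
Undoing it on eqxmti: shift back: e−12=s, q−12=e, x−12=l, m−12=a, t−12=h, i−12=w → selahw; then reverse → whales.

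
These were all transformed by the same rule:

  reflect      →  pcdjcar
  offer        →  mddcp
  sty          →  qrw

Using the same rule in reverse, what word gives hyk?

Compare letters: r→p is +24, e→c is +24, f→d is +24 — a constant shift. Each letter is shifted forward by 24 in the alphabet (a Caesar shift of +24).
Decoding hyk: h−24=j, y−24=a, k−24=m.

jam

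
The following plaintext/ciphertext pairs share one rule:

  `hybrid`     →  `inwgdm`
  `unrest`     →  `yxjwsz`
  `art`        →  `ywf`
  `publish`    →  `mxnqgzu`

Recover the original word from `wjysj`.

enter

The output letters match the input read backwards, each shifted +5: hybrid reversed is dirbyh. Two steps: reverse the string, then apply a Caesar shift of +5.
Reversing it on wjysj: shift back: w−5=r, j−5=e, y−5=t, s−5=n, j−5=e → retne; then reverse → enter.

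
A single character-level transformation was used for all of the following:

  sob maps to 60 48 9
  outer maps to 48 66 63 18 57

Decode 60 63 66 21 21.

With a=1..z=26, the number is 3·pos + 3.
Undoing it on 60 63 66 21 21: 60→(60−3)÷3=19=s, 63→(63−3)÷3=20=t, 66→(66−3)÷3=21=u, 21→(21−3)÷3=6=f, 21→(21−3)÷3=6=f.

stuff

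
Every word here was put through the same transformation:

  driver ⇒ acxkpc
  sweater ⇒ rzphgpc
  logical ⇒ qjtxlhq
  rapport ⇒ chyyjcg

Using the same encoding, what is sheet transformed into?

Each letter's alphabet position (a=0..z=25) is mapped through 15·x+7 mod 26 — an affine cipher.
For sheet: s(18)→15·18+7≡17=r; h(7)→15·7+7≡8=i; e(4)→15·4+7≡15=p; e(4)→15·4+7≡15=p; t(19)→15·19+7≡6=g (all mod 26).

rippg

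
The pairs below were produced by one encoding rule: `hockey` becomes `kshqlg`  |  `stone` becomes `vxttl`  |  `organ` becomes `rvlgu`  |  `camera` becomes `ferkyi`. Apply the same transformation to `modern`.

The shift increases by 1 at each position, starting from +3: 3, 4, 5, ….
For modern: m+3=p, o+4=s, d+5=i, e+6=k, r+7=y, n+8=v.

psikyv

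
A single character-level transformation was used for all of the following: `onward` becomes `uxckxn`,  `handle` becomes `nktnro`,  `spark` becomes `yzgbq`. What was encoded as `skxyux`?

maroon

Shifts by position in onward: pos 0: o→u (+6), pos 1: n→x (+10), pos 2: w→c (+6), pos 3: a→k (+10) — repeating every 2. A repeating key of period 2 is used — shifts +6, +10 over and over.
Undoing it on skxyux: s−6=m, k−10=a, x−6=r, y−10=o, u−6=o, x−10=n.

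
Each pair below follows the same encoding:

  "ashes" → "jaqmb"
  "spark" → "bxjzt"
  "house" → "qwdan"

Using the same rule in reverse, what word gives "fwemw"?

Shifts by position in ashes: pos 0: a→j (+9), pos 1: s→a (+8), pos 2: h→q (+9), pos 3: e→m (+8) — repeating every 2. It's a Vigenère-style cipher with numeric key [9,8]: position i shifts by key[i mod 2].
Reversing it on fwemw: f−9=w, w−8=o, e−9=v, m−8=e, w−9=n.

woven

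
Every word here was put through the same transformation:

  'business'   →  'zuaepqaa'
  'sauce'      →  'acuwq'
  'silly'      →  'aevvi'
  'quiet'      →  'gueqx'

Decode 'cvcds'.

b(1)→z(25) and u(20)→u(20) fit y≡23x+2 (mod 26); the inverse of 23 mod 26 is 17. This is an affine cipher: with a=0,…,z=25, each position x becomes (23x+2) mod 26.
Reversing it on cvcds: c(2)→17·(2−2)≡0=a; v(21)→17·(21−2)≡11=l; c(2)→17·(2−2)≡0=a; d(3)→17·(3−2)≡17=r; s(18)→17·(18−2)≡12=m (all mod 26).

alarm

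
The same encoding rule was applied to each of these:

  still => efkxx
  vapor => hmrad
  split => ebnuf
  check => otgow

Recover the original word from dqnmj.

Shifts by position in still: pos 0: s→e (+12), pos 1: t→f (+12), pos 2: i→k (+2), pos 3: l→x (+12), pos 4: l→x (+12) — repeating every 3. It's a Vigenère-style cipher with numeric key [12,12,2]: position i shifts by key[i mod 3].
Undoing it on dqnmj: d−12=r, q−12=e, n−2=l, m−12=a, j−12=x.

relax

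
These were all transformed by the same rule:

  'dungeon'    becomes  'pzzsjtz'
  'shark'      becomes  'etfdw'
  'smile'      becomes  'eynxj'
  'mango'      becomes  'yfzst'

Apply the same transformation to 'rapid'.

dfbnp

The shift depends on letter class: consonant d→p is +12, but vowel u→z is +5. Vowels shift forward by 5 and consonants shift forward by 12.
On rapid: r(cons)+12=d, a(vowel)+5=f, p(cons)+12=b, i(vowel)+5=n, d(cons)+12=p.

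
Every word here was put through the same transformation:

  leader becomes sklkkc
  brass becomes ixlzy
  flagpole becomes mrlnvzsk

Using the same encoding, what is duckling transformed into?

kanrrtum

Shifts by position in leader: pos 0: l→s (+7), pos 1: e→k (+6), pos 2: a→l (+11), pos 3: d→k (+7), pos 4: e→k (+6), pos 5: r→c (+11) — repeating every 3. A repeating key of period 3 is used — shifts +7, +6, +11 over and over.
For duckling: d+7=k, u+6=a, c+11=n, k+7=r, l+6=r, i+11=t, n+7=u, g+6=m.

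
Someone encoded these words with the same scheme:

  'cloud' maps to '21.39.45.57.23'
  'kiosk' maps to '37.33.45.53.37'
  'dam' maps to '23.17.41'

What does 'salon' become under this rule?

c(#3)→21 and l(#12)→39: differences scale by 2, so n = 2·pos + 15. The formula is n = 2×(alphabet index, a=1) + 15.
Applying it to salon: s=19→53, a=1→17, l=12→39, o=15→45, n=14→43.

53.17.39.45.43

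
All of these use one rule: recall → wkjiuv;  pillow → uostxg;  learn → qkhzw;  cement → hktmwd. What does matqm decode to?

humid

Letter i (0-indexed) is shifted by i+5, so successive shifts are 5, 6, 7, ….
Decoding matqm: m−5=h, a−6=u, t−7=m, q−8=i, m−9=d.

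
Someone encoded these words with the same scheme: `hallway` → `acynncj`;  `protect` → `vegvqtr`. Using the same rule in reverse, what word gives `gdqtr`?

probe

The output letters match the input read backwards, each shifted +2: hallway reversed is yawllah. Two steps: reverse the string, then apply a Caesar shift of +2.
Undoing it on gdqtr: shift back: g−2=e, d−2=b, q−2=o, t−2=r, r−2=p → eborp; then reverse → probe.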